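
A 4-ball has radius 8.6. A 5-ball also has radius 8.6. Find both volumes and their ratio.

V_4(8.6) ≈ 26993.8. V_5(8.6) ≈ 247623. Ratio V_4/V_5 ≈ 0.109.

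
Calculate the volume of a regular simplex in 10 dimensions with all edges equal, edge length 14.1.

V_10 = √(11) · 14.1^10 / (10! · 2^(10/2)) ≈ 8871.04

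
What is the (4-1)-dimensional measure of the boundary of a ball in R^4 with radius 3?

S = n·V_n(r)/r = 4·V_4(3)/3 (volume-to-surface relation), giving 54·π^2 ≈ 532.959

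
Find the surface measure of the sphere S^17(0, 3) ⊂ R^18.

|∂B_18(3)| = 14348907·π^9/2240 ≈ 1.9095e+08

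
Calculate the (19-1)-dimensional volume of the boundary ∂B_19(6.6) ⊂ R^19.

The surface area of an n-ball is 2π^(n/2) r^(n-1) / Γ(n/2). For n=19, r=6.6: 5.00186e+14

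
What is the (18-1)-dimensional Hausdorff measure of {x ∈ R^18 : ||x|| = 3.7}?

S_18(3.7) = 2·π^(18/2)·(3.7)^17 / Γ(18/2) ≈ 6.74975e+09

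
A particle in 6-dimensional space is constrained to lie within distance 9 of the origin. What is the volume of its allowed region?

V_6(9) = π^(6/2) · (9)^6 / Γ(6/2 + 1) = 177147·π^3/2 ≈ 2.74633e+06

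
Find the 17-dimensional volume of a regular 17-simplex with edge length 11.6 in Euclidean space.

V_17 = √(18) · 11.6^17 / (17! · 2^(17/2)) ≈ 41.077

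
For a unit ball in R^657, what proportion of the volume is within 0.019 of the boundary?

V(inner)/V(outer) = ((1-0.019)/1)^657 ≈ 3.362e-06, so the shell fraction is 0.9999966385.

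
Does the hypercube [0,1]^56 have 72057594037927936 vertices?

True. The 56-cube has 2^56 = 72057594037927936 vertices.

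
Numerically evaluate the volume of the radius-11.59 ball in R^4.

Volume = π^{4/2}·(11.59)^4/Γ(3) ≈ 89043.8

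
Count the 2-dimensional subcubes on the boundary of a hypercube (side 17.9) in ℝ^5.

Number of 2-faces = C(5,2) · 2^(5-2) = 10 · 8 = 80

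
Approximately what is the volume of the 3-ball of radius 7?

Volume = π^{3/2}·(7)^3/Γ(5/2) = 1372·π/3 ≈ 1436.76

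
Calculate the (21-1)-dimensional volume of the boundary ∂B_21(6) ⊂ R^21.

|∂B_21(6)| = 92442129447518208·π^10/8083075 ≈ 1.07101e+15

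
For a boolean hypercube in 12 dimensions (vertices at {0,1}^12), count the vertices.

Number of vertices = 2^12 = 4096.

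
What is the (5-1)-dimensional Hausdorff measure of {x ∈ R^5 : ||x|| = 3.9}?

|∂B_5(3.9)| ≈ 6088.73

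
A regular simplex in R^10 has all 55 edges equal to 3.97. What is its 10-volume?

Volume = 3.97^10 · √(11/2^10) / 10! ≈ 0.0277772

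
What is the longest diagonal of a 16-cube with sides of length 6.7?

d = √(6.7² + 6.7² + ... + 6.7²) [16 terms] = √(16·6.7²) = 6.7√16 = 26.8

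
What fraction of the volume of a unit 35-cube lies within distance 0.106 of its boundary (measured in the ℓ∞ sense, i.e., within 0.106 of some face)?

Shell fraction = 1 - (1-0.212)^35 ≈ 0.999761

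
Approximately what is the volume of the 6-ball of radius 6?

The n-ball volume is π^(n/2)·r^n/Γ(n/2+1). With n=6, r=6: V = 7776·π^3 ≈ 241105.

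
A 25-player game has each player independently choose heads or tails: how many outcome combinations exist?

Number of vertices = 2^25 = 33554432.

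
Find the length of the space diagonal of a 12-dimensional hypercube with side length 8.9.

||(8.9,8.9,...,8.9)|| = √(12)·8.9 ≈ 30.8305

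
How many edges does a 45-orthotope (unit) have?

Number of 1-faces = C(45,1)·2^(45-1) = 45·17592186044416 = 791648371998720.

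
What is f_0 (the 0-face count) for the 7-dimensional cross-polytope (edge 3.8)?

f_0(7-orthoplex) = 2^1 · (7 choose 1) = 14.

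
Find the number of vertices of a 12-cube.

The 12-cube has 2^12 = 4096 vertices.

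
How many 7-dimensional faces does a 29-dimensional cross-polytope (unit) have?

Each 7-face is the convex hull of 8 vertices, one chosen as ±e_i from each of 8 distinct axes: 2^8·C(29,8) = 1098789120.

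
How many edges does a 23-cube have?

Number of 1-faces = C(23,1)·2^(23-1) = 23·4194304 = 96468992.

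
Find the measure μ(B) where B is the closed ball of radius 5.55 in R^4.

Volume = π^{4/2}·(5.55)^4/Γ(3) ≈ 4682.11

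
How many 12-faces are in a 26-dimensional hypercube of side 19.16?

f_12(26-cube) = (26 choose 12) · 2^14 = 158231756800.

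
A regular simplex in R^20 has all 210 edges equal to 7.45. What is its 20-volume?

Volume = 7.45^20 · √(21/2^20) / 20! ≈ 0.000510282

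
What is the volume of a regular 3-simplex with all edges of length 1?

Volume = (√2/12) · 1³ = 0.117851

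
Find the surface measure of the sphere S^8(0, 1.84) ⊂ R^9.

S = n·V_n(r)/r = 9·V_9(1.84)/1.84 (volume-to-surface relation), giving 3900.34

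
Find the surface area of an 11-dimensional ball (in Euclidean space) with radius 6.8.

S_11(6.8) = 2·π^(11/2)·(6.8)^10 / Γ(11/2) ≈ 4.38114e+09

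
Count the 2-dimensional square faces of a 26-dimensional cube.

Number of 2-faces = C(26,2) · 2^(26-2) = 325 · 16777216 = 5452595200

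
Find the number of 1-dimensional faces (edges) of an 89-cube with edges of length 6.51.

Each of the 2^89 = 618970019642690137449562112 vertices has degree 89; total edges = 89·2^89/2 = 27544165874099711116505513984.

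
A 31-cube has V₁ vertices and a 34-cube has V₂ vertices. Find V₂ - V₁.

V₁ = 2^31 = 2147483648. V₂ = 2^34 = 17179869184. V₂ - V₁ = 15032385536.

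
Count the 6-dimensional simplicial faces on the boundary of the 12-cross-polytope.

An n-cross-polytope has 2^(k+1)·C(n,k+1) k-faces. Here 2^7·C(12,7) = 128·792 = 101376.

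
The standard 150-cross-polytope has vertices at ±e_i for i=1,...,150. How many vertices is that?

Number of vertices = 2n = 300.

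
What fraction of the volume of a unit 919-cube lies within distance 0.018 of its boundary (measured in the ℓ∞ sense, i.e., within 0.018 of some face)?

The inner cube has side 1-2·0.018 = 0.964 and volume (0.964)^919 ≈ 2.327e-15, so the shell holds 1 - 2.327e-15 of the volume.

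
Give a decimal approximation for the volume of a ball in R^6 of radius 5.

The n-ball volume is π^(n/2)·r^n/Γ(n/2+1). With n=6, r=5: V = 15625·π^3/6 ≈ 80745.5.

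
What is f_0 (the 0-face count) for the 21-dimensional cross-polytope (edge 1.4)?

f_0(21-orthoplex) = 2^1 · (21 choose 1) = 42.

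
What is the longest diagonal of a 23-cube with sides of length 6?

Diagonal = √23 · 6 ≈ 28.775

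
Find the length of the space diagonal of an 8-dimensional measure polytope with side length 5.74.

||(5.74,5.74,...,5.74)|| = √(8)·5.74 ≈ 16.2352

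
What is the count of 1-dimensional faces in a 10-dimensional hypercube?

Choose 1 of 10 axes to span the face (C(10,1) = 10 ways), then fix each of the remaining 9 coordinates at one of its two extreme values (2^9 = 512 ways): 10·512 = 5120.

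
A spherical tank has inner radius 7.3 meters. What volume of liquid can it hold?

V_3(7.3) = π^(3/2) · (7.3)^3 / Γ(3/2 + 1) ≈ 1629.51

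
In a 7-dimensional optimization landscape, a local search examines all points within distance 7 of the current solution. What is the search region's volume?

Volume = π^{7/2}·(7)^7/Γ(9/2) = 1882384·π^3/15 ≈ 3.89105e+06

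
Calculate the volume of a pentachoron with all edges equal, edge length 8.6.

V_4 = √(5) · 8.6^4 / (4! · 2^(4/2)) ≈ 127.411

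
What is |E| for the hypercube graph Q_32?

Number of 1-faces = C(32,1)·2^(32-1) = 32·2147483648 = 68719476736.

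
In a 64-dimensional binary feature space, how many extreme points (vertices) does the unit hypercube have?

Each vertex is a binary string of length 64, so there are 2^64 = 18446744073709551616.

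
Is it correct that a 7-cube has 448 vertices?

False. The 7-cube has 2^7 = 128 vertices.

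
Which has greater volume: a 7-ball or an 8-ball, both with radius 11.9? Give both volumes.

V_7(11.9) ≈ 1.59665e+08. V_8(11.9) ≈ 1.63216e+09. The 8-ball is larger.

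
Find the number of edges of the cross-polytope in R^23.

f_1(23-orthoplex) = 2^2 · (23 choose 2) = 1012.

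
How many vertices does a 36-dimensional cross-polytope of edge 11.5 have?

The vertices are ±e_1, ..., ±e_36, so there are 2·36 = 72.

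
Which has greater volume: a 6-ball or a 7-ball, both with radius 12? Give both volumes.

V_6(12) ≈ 1.54307e+07. V_7(12) ≈ 1.69297e+08. The 7-ball is larger.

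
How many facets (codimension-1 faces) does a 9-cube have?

An n-cube has C(n,k)·2^(n-k) k-faces. Here C(9,8)·2^1 = 9·2 = 18.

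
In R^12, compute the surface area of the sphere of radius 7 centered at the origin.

S_12(7) = 2·π^(12/2)·(7)^11 / Γ(12/2) = 1977326743·π^6/60 ≈ 3.1683e+10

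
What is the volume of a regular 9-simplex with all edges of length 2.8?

V_9 = √(10) · 2.8^9 / (9! · 2^(9/2)) ≈ 0.00407403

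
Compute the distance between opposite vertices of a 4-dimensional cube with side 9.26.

The space diagonal of an n-cube of side s is s√n. Here 9.26·√4 = 18.52.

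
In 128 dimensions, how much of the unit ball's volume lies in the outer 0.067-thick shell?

1 - (1-0.067)^128 ≈ 0.99986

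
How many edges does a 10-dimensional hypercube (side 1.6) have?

Number of 1-faces = C(10,1)·2^(10-1) = 10·512 = 5120.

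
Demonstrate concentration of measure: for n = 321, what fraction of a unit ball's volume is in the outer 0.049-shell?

1 - (1-0.049)^321 ≈ 0.9999999009 ≈ 99.999990%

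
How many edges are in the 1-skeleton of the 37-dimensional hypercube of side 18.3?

Each of the 2^37 = 137438953472 vertices has degree 37; total edges = 37·2^37/2 = 2542620639232.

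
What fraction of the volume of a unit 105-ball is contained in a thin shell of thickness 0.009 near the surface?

Shell fraction = 1 - (1-0.009)^105 ≈ 0.61298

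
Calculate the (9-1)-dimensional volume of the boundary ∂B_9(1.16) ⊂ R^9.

S = n·V_n(r)/r = 9·V_9(1.16)/1.16 (volume-to-surface relation), giving 97.3249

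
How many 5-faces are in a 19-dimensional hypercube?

f_5(19-cube) = (19 choose 5) · 2^14 = 190513152.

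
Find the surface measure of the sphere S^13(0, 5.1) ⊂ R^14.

S = n·V_n(r)/r = 14·V_14(5.1)/5.1 (volume-to-surface relation), giving 1.32483e+10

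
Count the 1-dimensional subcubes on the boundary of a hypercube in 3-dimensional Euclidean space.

Number of 1-faces = C(3,1) · 2^(3-1) = 3 · 4 = 12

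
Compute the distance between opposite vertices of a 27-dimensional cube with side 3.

The space diagonal of an n-cube of side s is s√n. Here 3·√27 ≈ 15.5885.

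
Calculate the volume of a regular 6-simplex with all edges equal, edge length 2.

For a regular n-simplex with edge a, V = (a^n / n!)·√((n+1)/2^n). With a=2, n=6: V ≈ 0.0293972.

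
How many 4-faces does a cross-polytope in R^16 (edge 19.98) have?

Number of 4-faces = 2^(4+1) · C(16,4+1) = 32 · 4368 = 139776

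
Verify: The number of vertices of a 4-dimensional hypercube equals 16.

True. The 4-cube has 2^4 = 16 vertices.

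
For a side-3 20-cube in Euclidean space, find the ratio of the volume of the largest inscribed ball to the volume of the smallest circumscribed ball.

The radii are 3/2 and 3√20/2, so the volume ratio is (1/√20)^20 = 20^{-20/2} ≈ 9.76562e-14.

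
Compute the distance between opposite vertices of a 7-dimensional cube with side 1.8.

Diagonal = √7 · 1.8 ≈ 4.76235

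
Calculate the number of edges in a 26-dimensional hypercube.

The 26-cube has n·2^(n-1) = 26·2^25 = 26·33554432 = 872415232 edges.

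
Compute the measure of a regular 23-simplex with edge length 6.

For a regular n-simplex with edge a, V = (a^n / n!)·√((n+1)/2^n). With a=6, n=23: V ≈ 5.16708e-08.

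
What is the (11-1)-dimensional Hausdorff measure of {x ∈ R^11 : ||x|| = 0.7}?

S = n·V_n(r)/r = 11·V_11(0.7)/0.7 (volume-to-surface relation), giving 0.585434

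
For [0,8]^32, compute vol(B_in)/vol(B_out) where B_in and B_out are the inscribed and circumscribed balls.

Volume scales as r^n, and r_in/r_out = 1/√32, giving (1/√32)^32 ≈ 8.27181e-25.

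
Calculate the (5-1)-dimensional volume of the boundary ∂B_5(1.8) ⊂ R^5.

S = n·V_n(r)/r = 5·V_5(1.8)/1.8 (volume-to-surface relation), giving 276.286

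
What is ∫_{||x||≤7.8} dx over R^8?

The n-ball volume is π^(n/2)·r^n/Γ(n/2+1). With n=8, r=7.8: V ≈ 5.5609e+07.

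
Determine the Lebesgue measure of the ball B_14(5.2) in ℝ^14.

V_14(5.2) = π^(14/2) · (5.2)^14 / Γ(14/2 + 1) ≈ 6.33382e+09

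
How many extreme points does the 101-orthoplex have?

The 101-dimensional cross-polytope has 2n = 2·101 = 202 vertices.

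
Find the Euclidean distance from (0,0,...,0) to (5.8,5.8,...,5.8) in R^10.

The space diagonal of an n-cube of side s is s√n. Here 5.8·√10 ≈ 18.3412.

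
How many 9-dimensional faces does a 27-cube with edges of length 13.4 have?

Choose 9 of 27 axes to span the face (C(27,9) = 4686825 ways), then fix each of the remaining 18 coordinates at one of its two extreme values (2^18 = 262144 ways): 4686825·262144 = 1228623052800.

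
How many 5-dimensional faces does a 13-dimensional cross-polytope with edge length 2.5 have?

f_5(13-orthoplex) = 2^6 · (13 choose 6) = 109824.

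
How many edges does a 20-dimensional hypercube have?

An n-cube has n·2^(n-1) edges. With n = 20: 20·524288 = 10485760.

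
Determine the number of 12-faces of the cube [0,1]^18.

Choose 12 of 18 axes to span the face (C(18,12) = 18564 ways), then fix each of the remaining 6 coordinates at one of its two extreme values (2^6 = 64 ways): 18564·64 = 1188096.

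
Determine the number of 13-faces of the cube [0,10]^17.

Number of 13-faces = C(17,13) · 2^(17-13) = 2380 · 16 = 38080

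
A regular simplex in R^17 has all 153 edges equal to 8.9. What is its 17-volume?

V = (8.9^17 / 17!) · √((17+1) / 2^17) ≈ 0.454405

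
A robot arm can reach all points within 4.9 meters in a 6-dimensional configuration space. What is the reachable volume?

The n-ball volume is π^(n/2)·r^n/Γ(n/2+1). With n=6, r=4.9: V ≈ 71527.8.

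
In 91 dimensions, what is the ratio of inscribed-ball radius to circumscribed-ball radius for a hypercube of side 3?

For an n-cube of any side s, the inradius is s/2 and the circumradius is s√n/2, so the ratio is 1/√91 ≈ 0.104828.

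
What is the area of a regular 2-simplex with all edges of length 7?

Area = (√3/4) · 7² = 21.2176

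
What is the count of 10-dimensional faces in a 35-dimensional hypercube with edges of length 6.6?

Choose 10 of 35 axes to span the face (C(35,10) = 183579396 ways), then fix each of the remaining 25 coordinates at one of its two extreme values (2^25 = 33554432 ways): 183579396·33554432 = 6159902359683072.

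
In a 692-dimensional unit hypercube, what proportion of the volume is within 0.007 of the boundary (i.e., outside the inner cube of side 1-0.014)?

1 - (1 - 2·0.007)^692 = 1 - 0.986^692 ≈ 0.999942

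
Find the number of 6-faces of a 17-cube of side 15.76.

An n-cube has C(n,k)·2^(n-k) k-faces. Here C(17,6)·2^11 = 12376·2048 = 25346048.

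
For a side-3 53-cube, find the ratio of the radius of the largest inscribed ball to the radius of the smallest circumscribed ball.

For an n-cube of any side s, the inradius is s/2 and the circumradius is s√n/2, so the ratio is 1/√53 ≈ 0.137361.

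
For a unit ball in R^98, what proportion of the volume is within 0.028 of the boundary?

V(inner)/V(outer) = ((1-0.028)/1)^98 ≈ 0.06184, so the shell fraction is 0.938157.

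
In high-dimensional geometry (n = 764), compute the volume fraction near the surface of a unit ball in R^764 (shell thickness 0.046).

1 - (1-0.046)^764 ≈ 1 - 2.371e-16 ≈ (100 - 2.22e-14)%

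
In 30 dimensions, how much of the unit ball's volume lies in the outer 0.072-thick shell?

V(inner)/V(outer) = ((1-0.072)/1)^30 ≈ 0.1063, so the shell fraction is 0.893723.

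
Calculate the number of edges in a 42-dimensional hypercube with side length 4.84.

Number of 1-faces = C(42,1)·2^(42-1) = 42·2199023255552 = 92358976733184.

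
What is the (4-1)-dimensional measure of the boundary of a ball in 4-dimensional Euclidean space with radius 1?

S = n·V_n(r)/r = 4·V_4(1)/1 (volume-to-surface relation), giving 2·π^2 ≈ 19.7392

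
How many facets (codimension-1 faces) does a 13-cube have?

Choose 12 of 13 axes to span the face (C(13,12) = 13 ways), then fix each of the remaining 1 coordinate at one of its two extreme values (2^1 = 2 ways): 13·2 = 26.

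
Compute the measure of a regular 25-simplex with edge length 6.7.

V = (6.7^25 / 25!) · √((25+1) / 2^25) ≈ 2.54587e-08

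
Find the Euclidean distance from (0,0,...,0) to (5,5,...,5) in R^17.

Diagonal = √17 · 5 ≈ 20.6155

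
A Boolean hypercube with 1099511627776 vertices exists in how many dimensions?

The n-cube has 2^n vertices, and 1099511627776 = 2^40, so n = 40.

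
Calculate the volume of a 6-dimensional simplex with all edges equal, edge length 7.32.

V = (7.32^6 / 6!) · √((6+1) / 2^6) ≈ 70.6632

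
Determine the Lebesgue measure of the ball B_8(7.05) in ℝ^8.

V_8(7.05) = π^(8/2) · (7.05)^8 / Γ(8/2 + 1) ≈ 2.47686e+07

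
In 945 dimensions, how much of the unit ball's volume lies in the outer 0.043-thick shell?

1 - (1-0.043)^945 ≈ 1 - 9.158e-19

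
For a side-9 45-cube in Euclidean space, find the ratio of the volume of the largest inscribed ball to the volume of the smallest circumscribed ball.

V_in/V_out = n^(-n/2) = 45^(-45/2) ≈ 6.34919e-38.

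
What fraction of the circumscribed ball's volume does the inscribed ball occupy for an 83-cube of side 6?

The radii are 6/2 and 6√83/2, so the volume ratio is (1/√83)^83 = 83^{-83/2} ≈ 2.2817e-80.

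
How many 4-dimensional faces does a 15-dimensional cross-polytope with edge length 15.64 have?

Each 4-face is the convex hull of 5 vertices, one chosen as ±e_i from each of 5 distinct axes: 2^5·C(15,5) = 96096.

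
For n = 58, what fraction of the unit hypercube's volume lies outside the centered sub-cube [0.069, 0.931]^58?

The inner cube has side 1-2·0.069 = 0.862 and volume (0.862)^58 ≈ 0.0001817, so the shell holds 0.999818 of the volume.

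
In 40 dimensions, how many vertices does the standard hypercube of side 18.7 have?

Number of vertices = 2^40 = 1099511627776.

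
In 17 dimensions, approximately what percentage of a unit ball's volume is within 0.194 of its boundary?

1 - (1-0.194)^17 ≈ 0.974432 ≈ 97.44%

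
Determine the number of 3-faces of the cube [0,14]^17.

Choose 3 of 17 axes to span the face (C(17,3) = 680 ways), then fix each of the remaining 14 coordinates at one of its two extreme values (2^14 = 16384 ways): 680·16384 = 11141120.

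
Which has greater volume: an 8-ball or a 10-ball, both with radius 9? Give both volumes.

V_8(9) ≈ 1.74714e+08. V_10(9) ≈ 8.89187e+09. The 10-ball is larger.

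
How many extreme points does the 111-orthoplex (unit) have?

The 111-dimensional cross-polytope has 2n = 2·111 = 222 vertices.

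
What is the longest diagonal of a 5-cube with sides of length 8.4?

The space diagonal of an n-cube of side s is s√n. Here 8.4·√5 ≈ 18.783.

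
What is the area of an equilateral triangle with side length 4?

Area = (√3/4) · 4² = 6.9282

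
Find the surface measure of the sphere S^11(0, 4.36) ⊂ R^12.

S = n·V_n(r)/r = 12·V_12(4.36)/4.36 (volume-to-surface relation), giving 1.7342e+08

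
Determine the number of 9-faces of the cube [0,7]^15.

Number of 9-faces = C(15,9) · 2^(15-9) = 5005 · 64 = 320320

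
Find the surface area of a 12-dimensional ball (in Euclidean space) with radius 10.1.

|∂B_12(10.1)| ≈ 1.78765e+12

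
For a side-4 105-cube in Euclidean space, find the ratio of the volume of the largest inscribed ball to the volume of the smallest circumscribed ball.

V_in/V_out = n^(-n/2) = 105^(-105/2) ≈ 7.71901e-107.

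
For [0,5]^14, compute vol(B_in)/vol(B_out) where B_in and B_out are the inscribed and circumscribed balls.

The radii are 5/2 and 5√14/2, so the volume ratio is (1/√14)^14 = 14^{-14/2} ≈ 9.48645e-09.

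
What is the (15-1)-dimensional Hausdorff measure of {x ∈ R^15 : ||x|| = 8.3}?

S = n·V_n(r)/r = 15·V_15(8.3)/8.3 (volume-to-surface relation), giving 4.21322e+13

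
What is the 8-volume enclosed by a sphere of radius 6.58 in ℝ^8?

The n-ball volume is π^(n/2)·r^n/Γ(n/2+1). With n=8, r=6.58: V ≈ 1.42625e+07.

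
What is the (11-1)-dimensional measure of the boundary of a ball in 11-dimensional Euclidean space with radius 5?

S = n·V_n(r)/r = 11·V_11(5)/5 (volume-to-surface relation), giving 125000000·π^5/189 ≈ 2.02394e+08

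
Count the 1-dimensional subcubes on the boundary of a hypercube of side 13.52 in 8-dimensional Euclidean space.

Number of 1-faces = C(8,1) · 2^(8-1) = 8 · 128 = 1024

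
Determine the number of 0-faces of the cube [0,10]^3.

f_0(3-cube) = (3 choose 0) · 2^3 = 8.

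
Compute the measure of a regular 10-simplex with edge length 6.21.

V_10 = √(11) · 6.21^10 / (10! · 2^(10/2)) ≈ 2.43612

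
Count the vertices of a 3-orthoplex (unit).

The vertices are ±e_1, ..., ±e_3, so there are 2·3 = 6.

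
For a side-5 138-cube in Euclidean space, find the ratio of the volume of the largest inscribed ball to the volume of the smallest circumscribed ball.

Volume scales as r^n, and r_in/r_out = 1/√138, giving (1/√138)^138 ≈ 2.2302e-148.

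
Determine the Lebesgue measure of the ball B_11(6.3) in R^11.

The n-ball volume is π^(n/2)·r^n/Γ(n/2+1). With n=11, r=6.3: V ≈ 1.1691e+09.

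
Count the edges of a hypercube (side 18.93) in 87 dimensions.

Each of the 2^87 = 154742504910672534362390528 vertices has degree 87; total edges = 87·2^87/2 = 6731298963614255244763987968.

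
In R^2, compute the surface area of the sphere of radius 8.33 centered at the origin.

|∂B_2(8.33)| = 2πr = 2π·8.33 ≈ 52.3389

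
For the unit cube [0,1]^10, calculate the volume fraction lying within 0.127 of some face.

The inner cube has side 1-2·0.127 = 0.746 and volume (0.746)^10 ≈ 0.05338, so the shell holds 0.946619 of the volume.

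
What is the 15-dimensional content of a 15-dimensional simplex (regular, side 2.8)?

V = (2.8^15 / 15!) · √((15+1) / 2^15) ≈ 8.61402e-08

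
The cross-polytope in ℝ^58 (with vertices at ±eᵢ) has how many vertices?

An n-cross-polytope has 2n vertices; here n = 58, giving 116.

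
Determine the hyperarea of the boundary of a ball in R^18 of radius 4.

|∂B_18(4)| = 268435456·π^9/315 ≈ 2.54026e+10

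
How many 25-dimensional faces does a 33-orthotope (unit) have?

Number of 25-faces = C(33,25) · 2^(33-25) = 13884156 · 256 = 3554343936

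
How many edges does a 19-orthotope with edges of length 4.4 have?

An n-cube has n·2^(n-1) edges. With n = 19: 19·262144 = 4980736.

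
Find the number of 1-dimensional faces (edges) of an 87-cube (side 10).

The 87-cube has n·2^(n-1) = 87·2^86 = 87·77371252455336267181195264 = 6731298963614255244763987968 edges.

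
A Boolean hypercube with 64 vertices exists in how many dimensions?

n = log_2(64) = 6.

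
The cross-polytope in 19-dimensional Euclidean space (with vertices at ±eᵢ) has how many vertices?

The 19-dimensional cross-polytope has 2n = 2·19 = 38 vertices.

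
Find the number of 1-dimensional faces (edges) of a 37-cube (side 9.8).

The 37-cube has n·2^(n-1) = 37·2^36 = 37·68719476736 = 2542620639232 edges.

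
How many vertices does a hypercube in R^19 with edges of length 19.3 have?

An n-cube has 2^n vertices; for n = 19 that is 2^19 = 524288.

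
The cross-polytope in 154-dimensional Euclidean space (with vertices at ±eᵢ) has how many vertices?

The vertices are ±e_1, ..., ±e_154, so there are 2·154 = 308.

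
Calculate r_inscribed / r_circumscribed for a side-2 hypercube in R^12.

r_in = 2/2 (half the side); r_out = 2√12/2 (half the diagonal). Ratio = 1/√12 ≈ 0.288675.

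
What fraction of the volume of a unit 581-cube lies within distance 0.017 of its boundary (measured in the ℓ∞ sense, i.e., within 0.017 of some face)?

1 - (1 - 2·0.017)^581 = 1 - 0.966^581 ≈ 0.9999999981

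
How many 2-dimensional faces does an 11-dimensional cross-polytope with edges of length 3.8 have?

Number of 2-faces = 2^(2+1) · C(11,2+1) = 8 · 165 = 1320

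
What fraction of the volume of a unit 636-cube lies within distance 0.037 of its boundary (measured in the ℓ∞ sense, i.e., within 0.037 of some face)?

Shell fraction = 1 - (1-0.074)^636 ≈ 1 - 5.816e-22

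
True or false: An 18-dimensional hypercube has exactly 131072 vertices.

False. The 18-cube has 2^18 = 262144 vertices.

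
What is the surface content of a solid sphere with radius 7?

S_3(7) = 2·π^(3/2)·(7)^2 / Γ(3/2) = 4πr² = 4π·(7)² ≈ 615.752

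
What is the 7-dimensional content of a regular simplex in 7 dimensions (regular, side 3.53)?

V = (3.53^7 / 7!) · √((7+1) / 2^7) ≈ 0.338791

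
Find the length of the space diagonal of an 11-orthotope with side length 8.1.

d = √(8.1² + 8.1² + ... + 8.1²) [11 terms] = √(11·8.1²) = 8.1√11 ≈ 26.8647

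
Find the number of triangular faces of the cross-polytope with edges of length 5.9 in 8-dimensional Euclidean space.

An n-cross-polytope has 2^(k+1)·C(n,k+1) k-faces. Here 2^3·C(8,3) = 8·56 = 448.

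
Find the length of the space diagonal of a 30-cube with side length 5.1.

The space diagonal of an n-cube of side s is s√n. Here 5.1·√30 ≈ 27.9339.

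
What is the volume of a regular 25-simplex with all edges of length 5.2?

Volume = 5.2^25 · √(26/2^25) / 25! ≈ 4.50868e-11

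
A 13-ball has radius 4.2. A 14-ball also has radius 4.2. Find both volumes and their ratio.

V_13(4.2) ≈ 1.15234e+08. V_14(4.2) ≈ 3.18499e+08. Ratio V_13/V_14 ≈ 0.3618.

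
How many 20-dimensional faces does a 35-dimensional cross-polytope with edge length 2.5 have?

Number of 20-faces = 2^(20+1) · C(35,20+1) = 2097152 · 2319959400 = 4865307495628800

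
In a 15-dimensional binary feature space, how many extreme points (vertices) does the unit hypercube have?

Each vertex is a binary string of length 15, so there are 2^15 = 32768.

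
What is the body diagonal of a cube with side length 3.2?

d = √(3.2² + 3.2² + ... + 3.2²) [3 terms] = √(3·3.2²) = 3.2√3 ≈ 5.54256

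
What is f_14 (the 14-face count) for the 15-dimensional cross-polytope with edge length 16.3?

f_14(15-orthoplex) = 2^15 · (15 choose 15) = 32768.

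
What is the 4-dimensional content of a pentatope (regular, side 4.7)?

V = (4.7^4 / 4!) · √((4+1) / 2^4) ≈ 11.3659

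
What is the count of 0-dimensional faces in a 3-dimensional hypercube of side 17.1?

Choose 0 of 3 axes to span the face (C(3,0) = 1 way), then fix each of the remaining 3 coordinates at one of its two extreme values (2^3 = 8 ways): 1·8 = 8.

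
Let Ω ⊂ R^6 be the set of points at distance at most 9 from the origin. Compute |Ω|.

V = 177147·π^3/2 ≈ 2.74633e+06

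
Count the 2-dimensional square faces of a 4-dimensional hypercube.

Number of 2-faces = C(4,2) · 2^(4-2) = 6 · 4 = 24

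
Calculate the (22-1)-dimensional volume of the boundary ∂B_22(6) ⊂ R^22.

|∂B_22(6)| = 2115832430592·π^11/175 ≈ 3.55707e+15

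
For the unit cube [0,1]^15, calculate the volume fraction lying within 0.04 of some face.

Shell fraction = 1 - (1-0.08)^15 ≈ 0.713703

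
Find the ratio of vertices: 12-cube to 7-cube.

The 12-cube has 2^12 = 4096 vertices. The 7-cube has 2^7 = 128 vertices. Ratio: 4096/128 = 32.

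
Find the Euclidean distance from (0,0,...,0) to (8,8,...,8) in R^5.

Diagonal = √5 · 8 ≈ 17.8885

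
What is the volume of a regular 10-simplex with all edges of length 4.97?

Volume = 4.97^10 · √(11/2^10) / 10! ≈ 0.262632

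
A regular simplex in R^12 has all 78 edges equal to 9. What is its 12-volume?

V = (9^12 / 12!) · √((12+1) / 2^12) ≈ 33.2173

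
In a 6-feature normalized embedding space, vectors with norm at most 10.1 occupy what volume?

The n-ball volume is π^(n/2)·r^n/Γ(n/2+1). With n=6, r=10.1: V ≈ 5.48563e+06.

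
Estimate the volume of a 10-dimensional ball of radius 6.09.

Volume = π^{10/2}·(6.09)^10/Γ(6) ≈ 1.78954e+08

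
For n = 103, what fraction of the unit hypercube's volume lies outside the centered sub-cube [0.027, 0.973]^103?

1 - (1 - 2·0.027)^103 = 1 - 0.946^103 ≈ 0.996713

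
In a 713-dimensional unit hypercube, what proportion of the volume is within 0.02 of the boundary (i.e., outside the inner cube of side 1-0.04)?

1 - (1 - 2·0.02)^713 = 1 - 0.96^713 ≈ 1 - 2.288e-13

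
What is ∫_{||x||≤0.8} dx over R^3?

V_3(0.8) = π^(3/2) · (0.8)^3 / Γ(3/2 + 1) ≈ 2.14466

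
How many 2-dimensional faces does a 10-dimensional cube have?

An n-cube has C(n,k)·2^(n-k) k-faces. Here C(10,2)·2^8 = 45·256 = 11520.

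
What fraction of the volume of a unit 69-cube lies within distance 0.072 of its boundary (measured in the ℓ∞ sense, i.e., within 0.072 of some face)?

The inner cube has side 1-2·0.072 = 0.856 and volume (0.856)^69 ≈ 2.191e-05, so the shell holds 0.999978 of the volume.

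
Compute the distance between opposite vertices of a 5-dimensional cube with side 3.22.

||(3.22,3.22,...,3.22)|| = √(5)·3.22 ≈ 7.20014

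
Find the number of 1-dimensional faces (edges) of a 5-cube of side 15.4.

Each of the 2^5 = 32 vertices has degree 5; total edges = 5·2^5/2 = 80.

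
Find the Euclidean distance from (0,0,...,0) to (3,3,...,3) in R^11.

The space diagonal of an n-cube of side s is s√n. Here 3·√11 ≈ 9.94987.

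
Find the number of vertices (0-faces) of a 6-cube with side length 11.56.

An n-cube has C(n,k)·2^(n-k) k-faces. Here C(6,0)·2^6 = 1·64 = 64.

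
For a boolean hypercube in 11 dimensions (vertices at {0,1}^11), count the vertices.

Number of vertices = 2^11 = 2048.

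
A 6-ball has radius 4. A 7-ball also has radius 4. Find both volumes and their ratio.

V_6(4) ≈ 21167. V_7(4) ≈ 77410.6. Ratio V_6/V_7 ≈ 0.2734.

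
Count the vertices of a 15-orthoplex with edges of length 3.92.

The vertices are ±e_1, ..., ±e_15, so there are 2·15 = 30.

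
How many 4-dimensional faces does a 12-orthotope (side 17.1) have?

Number of 4-faces = C(12,4) · 2^(12-4) = 495 · 256 = 126720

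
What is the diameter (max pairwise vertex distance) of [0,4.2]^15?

||(4.2,4.2,...,4.2)|| = √(15)·4.2 ≈ 16.2665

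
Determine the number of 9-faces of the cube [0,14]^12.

f_9(12-cube) = (12 choose 9) · 2^3 = 1760.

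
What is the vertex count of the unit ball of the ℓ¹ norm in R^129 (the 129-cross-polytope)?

An n-cross-polytope has 2n vertices; here n = 129, giving 258.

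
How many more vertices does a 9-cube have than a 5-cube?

The 9-cube has 2^9 = 512 vertices. The 5-cube has 2^5 = 32 vertices. Difference: 512 - 32 = 480.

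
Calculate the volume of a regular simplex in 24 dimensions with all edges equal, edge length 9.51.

V_24 = √(25) · 9.51^24 / (24! · 2^(24/2)) ≈ 0.000589165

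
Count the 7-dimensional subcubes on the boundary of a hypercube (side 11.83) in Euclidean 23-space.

f_7(23-cube) = (23 choose 7) · 2^16 = 16066609152.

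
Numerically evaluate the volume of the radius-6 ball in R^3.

V_3(6) = π^(3/2) · (6)^3 / Γ(3/2 + 1) = 288·π ≈ 904.779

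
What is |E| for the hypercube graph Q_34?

The 34-cube has n·2^(n-1) = 34·2^33 = 34·8589934592 = 292057776128 edges.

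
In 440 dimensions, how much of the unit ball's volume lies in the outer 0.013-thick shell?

1 - (1-0.013)^440 ≈ 0.996841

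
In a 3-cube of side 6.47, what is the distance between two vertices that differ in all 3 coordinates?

d = √(6.47² + 6.47² + ... + 6.47²) [3 terms] = √(3·6.47²) = 6.47√3 ≈ 11.2064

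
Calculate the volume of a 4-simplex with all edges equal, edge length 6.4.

V = (6.4^4 / 4!) · √((4+1) / 2^4) ≈ 39.0781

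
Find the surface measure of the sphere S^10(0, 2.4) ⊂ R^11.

S = n·V_n(r)/r = 11·V_11(2.4)/2.4 (volume-to-surface relation), giving 131404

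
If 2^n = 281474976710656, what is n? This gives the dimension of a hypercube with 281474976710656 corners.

Since 2^n = 281474976710656, we have n = 48.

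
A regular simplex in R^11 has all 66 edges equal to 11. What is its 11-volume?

For a regular n-simplex with edge a, V = (a^n / n!)·√((n+1)/2^n). With a=11, n=11: V ≈ 547.129.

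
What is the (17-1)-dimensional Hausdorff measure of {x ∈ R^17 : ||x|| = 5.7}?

|∂B_17(5.7)| ≈ 2.97583e+12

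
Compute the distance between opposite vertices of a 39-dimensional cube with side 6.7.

d = √(6.7² + 6.7² + ... + 6.7²) [39 terms] = √(39·6.7²) = 6.7√39 ≈ 41.8415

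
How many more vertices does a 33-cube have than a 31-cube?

The 33-cube has 2^33 = 8589934592 vertices. The 31-cube has 2^31 = 2147483648 vertices. Difference: 8589934592 - 2147483648 = 6442450944.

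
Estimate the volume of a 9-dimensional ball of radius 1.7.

Volume = π^{9/2}·(1.7)^9/Γ(11/2) ≈ 391.163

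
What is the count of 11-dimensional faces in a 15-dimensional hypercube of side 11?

f_11(15-cube) = (15 choose 11) · 2^4 = 21840.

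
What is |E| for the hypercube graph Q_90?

The 90-cube has n·2^(n-1) = 90·2^89 = 90·618970019642690137449562112 = 55707301767842112370460590080 edges.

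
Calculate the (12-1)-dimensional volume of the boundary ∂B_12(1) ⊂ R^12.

|∂B_12(1)| = π^6/60 ≈ 16.0232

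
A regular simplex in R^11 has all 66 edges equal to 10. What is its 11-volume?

V = (10^11 / 11!) · √((11+1) / 2^11) ≈ 191.765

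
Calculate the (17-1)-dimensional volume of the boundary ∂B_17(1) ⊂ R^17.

S = n·V_n(r)/r = 17·V_17(1)/1 (volume-to-surface relation), giving 512·π^8/2027025 ≈ 2.39668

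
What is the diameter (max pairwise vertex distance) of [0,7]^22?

d = √(7² + 7² + ... + 7²) [22 terms] = √(22·7²) = 7√22 ≈ 32.8329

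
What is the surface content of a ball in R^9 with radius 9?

|∂B_9(9)| = 459165024·π^4/35 ≈ 1.27791e+09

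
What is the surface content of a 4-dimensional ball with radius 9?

|∂B_4(9)| = 1458·π^2 ≈ 14389.9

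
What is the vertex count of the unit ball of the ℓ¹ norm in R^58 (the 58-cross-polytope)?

An n-cross-polytope has 2n vertices; here n = 58, giving 116.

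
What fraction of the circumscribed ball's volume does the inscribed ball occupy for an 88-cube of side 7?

V_in/V_out = n^(-n/2) = 88^(-88/2) ≈ 2.7718e-86.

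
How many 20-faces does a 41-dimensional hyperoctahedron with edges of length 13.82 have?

An n-cross-polytope has 2^(k+1)·C(n,k+1) k-faces. Here 2^21·C(41,21) = 2097152·269128937220 = 564404288948797440.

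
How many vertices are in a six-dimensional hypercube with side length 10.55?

Number of 0-faces = C(6,0) · 2^(6-0) = 1 · 64 = 64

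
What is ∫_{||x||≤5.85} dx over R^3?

V_3(5.85) = π^(3/2) · (5.85)^3 / Γ(3/2 + 1) ≈ 838.603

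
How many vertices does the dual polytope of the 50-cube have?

The 50-dimensional cross-polytope has 2n = 2·50 = 100 vertices.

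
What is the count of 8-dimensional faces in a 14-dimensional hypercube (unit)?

Choose 8 of 14 axes to span the face (C(14,8) = 3003 ways), then fix each of the remaining 6 coordinates at one of its two extreme values (2^6 = 64 ways): 3003·64 = 192192.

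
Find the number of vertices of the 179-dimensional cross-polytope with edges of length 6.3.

The vertices are ±e_1, ..., ±e_179, so there are 2·179 = 358.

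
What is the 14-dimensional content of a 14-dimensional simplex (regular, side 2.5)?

V = (2.5^14 / 14!) · √((14+1) / 2^14) ≈ 1.29297e-07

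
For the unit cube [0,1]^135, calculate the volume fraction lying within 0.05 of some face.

The inner cube has side 1-2·0.05 = 0.9 and volume (0.9)^135 ≈ 6.649e-07, so the shell holds 0.9999993351 of the volume.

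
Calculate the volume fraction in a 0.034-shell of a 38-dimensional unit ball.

Shell fraction = 1 - (1-0.034)^38 ≈ 0.731385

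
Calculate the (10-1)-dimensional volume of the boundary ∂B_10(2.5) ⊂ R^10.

S_10(2.5) = 2·π^(10/2)·(2.5)^9 / Γ(10/2) = 1953125·π^5/6144 ≈ 97281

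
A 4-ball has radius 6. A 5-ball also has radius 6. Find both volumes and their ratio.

V_4(6) ≈ 6395.5. V_5(6) ≈ 40931.2. Ratio V_4/V_5 ≈ 0.1562.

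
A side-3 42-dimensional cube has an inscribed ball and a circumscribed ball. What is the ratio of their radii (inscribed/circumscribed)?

For an n-cube of any side s, the inradius is s/2 and the circumradius is s√n/2, so the ratio is 1/√42 ≈ 0.154303.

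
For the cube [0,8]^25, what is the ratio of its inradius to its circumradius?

Ratio = (s/2)/(s√25/2) = 25^(-1/2) ≈ 0.2.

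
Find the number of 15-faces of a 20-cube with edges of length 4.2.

An n-cube has C(n,k)·2^(n-k) k-faces. Here C(20,15)·2^5 = 15504·32 = 496128.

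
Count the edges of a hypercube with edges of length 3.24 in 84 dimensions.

Number of 1-faces = C(84,1)·2^(84-1) = 84·9671406556917033397649408 = 812398150781030805402550272.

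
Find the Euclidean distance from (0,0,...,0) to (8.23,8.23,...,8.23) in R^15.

Diagonal = √15 · 8.23 ≈ 31.8747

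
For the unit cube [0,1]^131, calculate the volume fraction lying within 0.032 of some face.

Shell fraction = 1 - (1-0.064)^131 ≈ 0.999827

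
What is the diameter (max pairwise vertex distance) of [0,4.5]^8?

The space diagonal of an n-cube of side s is s√n. Here 4.5·√8 ≈ 12.7279.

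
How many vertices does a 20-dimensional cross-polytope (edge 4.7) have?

An n-cross-polytope has 2n vertices; here n = 20, giving 40.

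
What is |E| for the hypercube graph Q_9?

Each of the 2^9 = 512 vertices has degree 9; total edges = 9·2^9/2 = 2304.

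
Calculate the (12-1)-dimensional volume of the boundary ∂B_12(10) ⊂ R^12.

The surface area of an n-ball is 2π^(n/2) r^(n-1) / Γ(n/2). For n=12, r=10: 5000000000·π^6/3 ≈ 1.60232e+12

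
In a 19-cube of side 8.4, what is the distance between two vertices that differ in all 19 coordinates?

Diagonal = √19 · 8.4 ≈ 36.6148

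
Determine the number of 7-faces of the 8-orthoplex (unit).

Number of 7-faces = 2^(7+1) · C(8,7+1) = 256 · 1 = 256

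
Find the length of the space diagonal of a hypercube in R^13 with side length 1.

d = √(1² + 1² + ... + 1²) [13 terms] = √(13·1²) = 1√13 ≈ 3.60555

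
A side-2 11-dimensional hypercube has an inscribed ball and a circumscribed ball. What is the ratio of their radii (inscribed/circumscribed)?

Ratio = (s/2)/(s√11/2) = 11^(-1/2) ≈ 0.301511.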